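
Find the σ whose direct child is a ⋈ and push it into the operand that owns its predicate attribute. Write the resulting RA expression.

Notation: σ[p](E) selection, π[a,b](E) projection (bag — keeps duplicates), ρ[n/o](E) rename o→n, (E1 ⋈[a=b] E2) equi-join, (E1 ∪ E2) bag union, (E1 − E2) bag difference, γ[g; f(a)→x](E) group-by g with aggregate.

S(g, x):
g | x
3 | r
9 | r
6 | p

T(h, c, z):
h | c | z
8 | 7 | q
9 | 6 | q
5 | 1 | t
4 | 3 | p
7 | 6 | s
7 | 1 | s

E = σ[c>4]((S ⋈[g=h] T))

σ filters on c, owned by the right side.
E' = (S ⋈[g=h] σ[c>4](T))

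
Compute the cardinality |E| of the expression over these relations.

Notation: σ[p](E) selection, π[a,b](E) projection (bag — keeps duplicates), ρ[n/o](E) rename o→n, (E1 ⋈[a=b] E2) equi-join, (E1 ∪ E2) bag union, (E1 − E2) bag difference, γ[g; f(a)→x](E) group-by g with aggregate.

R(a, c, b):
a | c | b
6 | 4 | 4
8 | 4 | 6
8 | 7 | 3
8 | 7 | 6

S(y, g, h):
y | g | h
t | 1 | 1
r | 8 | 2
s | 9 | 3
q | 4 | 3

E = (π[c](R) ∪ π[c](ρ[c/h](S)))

Per-node cardinality:
  R → 4
  π[c](R) → 4
  S → 4
  ρ[c/h](S) → 4
  π[c](ρ[c/h](S)) → 4
  (π[c](R) ∪ π[c](ρ[c/h](S))) → 8

|E| = 8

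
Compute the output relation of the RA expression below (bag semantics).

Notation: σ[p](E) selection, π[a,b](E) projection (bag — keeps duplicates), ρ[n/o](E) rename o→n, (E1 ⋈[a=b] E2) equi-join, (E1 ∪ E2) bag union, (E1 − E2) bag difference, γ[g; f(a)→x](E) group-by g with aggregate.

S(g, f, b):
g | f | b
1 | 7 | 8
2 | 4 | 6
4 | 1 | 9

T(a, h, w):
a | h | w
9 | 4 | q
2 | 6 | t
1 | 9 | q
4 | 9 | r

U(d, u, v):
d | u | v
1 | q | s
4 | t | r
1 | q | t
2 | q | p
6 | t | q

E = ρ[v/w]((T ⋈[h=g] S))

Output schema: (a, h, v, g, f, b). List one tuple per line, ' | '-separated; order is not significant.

Subexpression sizes:
  T → 4
  S → 3
  (T ⋈[h=g] S) → 1
  ρ[v/w]((T ⋈[h=g] S)) → 1

== RESULT ==
a | h | v | g | f | b
9 | 4 | q | 4 | 1 | 9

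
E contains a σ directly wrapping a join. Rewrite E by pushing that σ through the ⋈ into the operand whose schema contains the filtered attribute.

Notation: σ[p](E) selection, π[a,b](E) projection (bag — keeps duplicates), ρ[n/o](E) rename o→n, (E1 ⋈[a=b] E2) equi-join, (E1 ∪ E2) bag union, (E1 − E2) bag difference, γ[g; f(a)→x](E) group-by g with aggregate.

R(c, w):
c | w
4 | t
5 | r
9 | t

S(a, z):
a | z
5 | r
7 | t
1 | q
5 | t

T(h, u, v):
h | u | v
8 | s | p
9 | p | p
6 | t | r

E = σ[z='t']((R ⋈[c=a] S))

σ filters on z, owned by the right side.
E' = (R ⋈[c=a] σ[z='t'](S))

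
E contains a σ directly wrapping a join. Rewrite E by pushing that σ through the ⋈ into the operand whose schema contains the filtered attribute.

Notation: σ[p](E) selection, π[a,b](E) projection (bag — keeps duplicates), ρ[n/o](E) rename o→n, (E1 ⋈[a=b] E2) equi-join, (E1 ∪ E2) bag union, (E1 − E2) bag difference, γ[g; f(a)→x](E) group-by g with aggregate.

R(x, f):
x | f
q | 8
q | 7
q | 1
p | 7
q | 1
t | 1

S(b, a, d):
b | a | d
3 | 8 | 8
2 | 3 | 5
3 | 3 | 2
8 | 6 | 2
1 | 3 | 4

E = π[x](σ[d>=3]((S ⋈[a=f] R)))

σ filters on d, owned by the left side.
E' = π[x]((σ[d>=3](S) ⋈[a=f] R))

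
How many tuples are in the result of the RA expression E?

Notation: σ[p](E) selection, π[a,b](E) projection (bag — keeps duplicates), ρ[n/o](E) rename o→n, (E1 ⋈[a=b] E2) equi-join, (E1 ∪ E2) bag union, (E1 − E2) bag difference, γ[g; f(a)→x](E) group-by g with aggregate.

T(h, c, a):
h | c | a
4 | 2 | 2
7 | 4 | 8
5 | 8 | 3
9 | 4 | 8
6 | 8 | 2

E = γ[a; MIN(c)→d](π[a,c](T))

Row counts bottom-up:
  T → 5
  π[a,c](T) → 5
  γ[a; MIN(c)→d](π[a,c](T)) → 3

|E| = 3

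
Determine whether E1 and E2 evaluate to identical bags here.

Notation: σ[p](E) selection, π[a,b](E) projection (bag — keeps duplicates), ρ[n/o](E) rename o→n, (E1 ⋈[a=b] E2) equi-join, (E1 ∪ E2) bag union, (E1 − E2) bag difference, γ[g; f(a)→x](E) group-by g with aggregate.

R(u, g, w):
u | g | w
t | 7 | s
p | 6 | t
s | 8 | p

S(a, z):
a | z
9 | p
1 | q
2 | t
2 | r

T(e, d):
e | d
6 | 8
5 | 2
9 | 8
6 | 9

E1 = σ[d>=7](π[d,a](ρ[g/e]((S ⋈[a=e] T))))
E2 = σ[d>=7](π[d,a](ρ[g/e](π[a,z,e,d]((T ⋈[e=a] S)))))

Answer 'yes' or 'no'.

E1 stepwise |·|:
  S → 4
  T → 4
  (S ⋈[a=e] T) → 1
  ρ[g/e]((S ⋈[a=e] T)) → 1
  π[d,a](ρ[g/e]((S ⋈[a=e] T))) → 1
  σ[d>=7](π[d,a](ρ[g/e]((S ⋈[a=e] T)))) → 1
E2 stepwise |·|:
  T → 4
  S → 4
  (T ⋈[e=a] S) → 1
  π[a,z,e,d]((T ⋈[e=a] S)) → 1
  ρ[g/e](π[a,z,e,d]((T ⋈[e=a] S))) → 1
  π[d,a](ρ[g/e](π[a,z,e,d]((T ⋈[e=a] S)))) → 1
  σ[d>=7](π[d,a](ρ[g/e](π[a,z,e,d]((T ⋈[e=a] S))))) → 1

E1 and E2 produce the same multiset:
d | a
8 | 9

yes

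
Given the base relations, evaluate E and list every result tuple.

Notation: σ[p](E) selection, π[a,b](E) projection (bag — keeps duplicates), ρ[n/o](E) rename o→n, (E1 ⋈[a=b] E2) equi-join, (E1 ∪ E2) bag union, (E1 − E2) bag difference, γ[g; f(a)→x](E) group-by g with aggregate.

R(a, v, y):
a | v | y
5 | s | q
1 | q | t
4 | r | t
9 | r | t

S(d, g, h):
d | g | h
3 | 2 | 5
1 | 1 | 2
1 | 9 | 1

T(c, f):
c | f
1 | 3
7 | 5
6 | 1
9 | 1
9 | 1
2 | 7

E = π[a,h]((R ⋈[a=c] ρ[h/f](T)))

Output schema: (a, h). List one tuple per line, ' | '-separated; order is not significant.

Row counts bottom-up:
  R → 4
  T → 6
  ρ[h/f](T) → 6
  (R ⋈[a=c] ρ[h/f](T)) → 3
  π[a,h]((R ⋈[a=c] ρ[h/f](T))) → 3

== RESULT ==
a | h
1 | 3
9 | 1
9 | 1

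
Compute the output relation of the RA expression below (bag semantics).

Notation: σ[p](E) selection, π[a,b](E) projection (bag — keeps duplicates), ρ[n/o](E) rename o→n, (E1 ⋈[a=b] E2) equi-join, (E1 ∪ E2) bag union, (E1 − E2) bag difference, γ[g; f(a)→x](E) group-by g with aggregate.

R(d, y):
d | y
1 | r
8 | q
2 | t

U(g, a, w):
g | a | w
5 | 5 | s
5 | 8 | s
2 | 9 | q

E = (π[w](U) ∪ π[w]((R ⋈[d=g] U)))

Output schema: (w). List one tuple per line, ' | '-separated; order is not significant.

Row counts bottom-up:
  U → 3
  π[w](U) → 3
  R → 3
  U → 3
  (R ⋈[d=g] U) → 1
  π[w]((R ⋈[d=g] U)) → 1
  (π[w](U) ∪ π[w]((R ⋈[d=g] U))) → 4

== RESULT ==
w
q
q
s
s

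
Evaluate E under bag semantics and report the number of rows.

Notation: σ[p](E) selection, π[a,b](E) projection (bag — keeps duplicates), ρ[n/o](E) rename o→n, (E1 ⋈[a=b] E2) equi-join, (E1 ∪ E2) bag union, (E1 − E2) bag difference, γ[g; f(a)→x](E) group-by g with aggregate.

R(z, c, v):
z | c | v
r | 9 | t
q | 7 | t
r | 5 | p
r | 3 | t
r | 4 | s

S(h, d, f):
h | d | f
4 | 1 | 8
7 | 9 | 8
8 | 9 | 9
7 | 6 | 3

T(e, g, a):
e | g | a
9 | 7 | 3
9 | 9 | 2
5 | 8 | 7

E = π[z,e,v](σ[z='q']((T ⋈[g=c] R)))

Subexpression sizes:
  T → 3
  R → 5
  (T ⋈[g=c] R) → 2
  σ[z='q']((T ⋈[g=c] R)) → 1
  π[z,e,v](σ[z='q']((T ⋈[g=c] R))) → 1

|E| = 1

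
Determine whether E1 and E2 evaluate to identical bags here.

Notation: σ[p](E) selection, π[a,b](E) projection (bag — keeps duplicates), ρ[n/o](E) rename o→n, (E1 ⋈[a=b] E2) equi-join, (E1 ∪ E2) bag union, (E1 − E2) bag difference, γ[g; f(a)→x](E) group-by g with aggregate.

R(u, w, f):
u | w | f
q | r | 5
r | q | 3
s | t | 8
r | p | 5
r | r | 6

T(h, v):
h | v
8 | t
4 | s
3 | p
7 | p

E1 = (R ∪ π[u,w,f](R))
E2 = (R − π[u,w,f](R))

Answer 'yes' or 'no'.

E1 stepwise |·|:
  R → 5
  R → 5
  π[u,w,f](R) → 5
  (R ∪ π[u,w,f](R)) → 10
E2 stepwise |·|:
  R → 5
  R → 5
  π[u,w,f](R) → 5
  (R − π[u,w,f](R)) → 0

E1 result:
u | w | f
q | r | 5
q | r | 5
r | p | 5
r | p | 5
r | q | 3
r | q | 3
r | r | 6
r | r | 6
s | t | 8
s | t | 8
E2 result:
u | w | f
(0 rows)
Witness: ('r', 'p', 5) appears 2× in E1 but 0× in E2.

no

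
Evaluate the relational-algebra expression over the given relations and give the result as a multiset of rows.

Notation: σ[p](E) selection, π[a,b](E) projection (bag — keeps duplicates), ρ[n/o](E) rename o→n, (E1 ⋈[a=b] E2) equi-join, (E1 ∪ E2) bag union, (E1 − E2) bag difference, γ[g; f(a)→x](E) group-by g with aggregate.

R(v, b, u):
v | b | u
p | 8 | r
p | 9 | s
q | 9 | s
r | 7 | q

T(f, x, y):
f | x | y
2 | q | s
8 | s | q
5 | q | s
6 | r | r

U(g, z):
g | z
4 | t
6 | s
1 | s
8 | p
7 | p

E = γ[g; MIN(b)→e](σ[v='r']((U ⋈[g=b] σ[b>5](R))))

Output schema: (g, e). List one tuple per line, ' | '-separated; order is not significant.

Stepwise |·|:
  U → 5
  R → 4
  σ[b>5](R) → 4
  (U ⋈[g=b] σ[b>5](R)) → 2
  σ[v='r']((U ⋈[g=b] σ[b>5](R))) → 1
  γ[g; MIN(b)→e](σ[v='r']((U ⋈[g=b] σ[b>5](R)))) → 1

== RESULT ==
g | e
7 | 7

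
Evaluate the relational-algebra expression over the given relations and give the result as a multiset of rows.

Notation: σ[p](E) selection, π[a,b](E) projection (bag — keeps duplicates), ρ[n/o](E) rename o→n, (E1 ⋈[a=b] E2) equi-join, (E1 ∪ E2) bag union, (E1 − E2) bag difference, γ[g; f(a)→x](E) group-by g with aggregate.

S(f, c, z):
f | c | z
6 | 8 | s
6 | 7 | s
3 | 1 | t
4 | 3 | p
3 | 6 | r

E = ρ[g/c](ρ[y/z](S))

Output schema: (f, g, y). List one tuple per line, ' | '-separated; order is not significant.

Row counts bottom-up:
  S → 5
  ρ[y/z](S) → 5
  ρ[g/c](ρ[y/z](S)) → 5

== RESULT ==
f | g | y
3 | 1 | t
3 | 6 | r
4 | 3 | p
6 | 7 | s
6 | 8 | s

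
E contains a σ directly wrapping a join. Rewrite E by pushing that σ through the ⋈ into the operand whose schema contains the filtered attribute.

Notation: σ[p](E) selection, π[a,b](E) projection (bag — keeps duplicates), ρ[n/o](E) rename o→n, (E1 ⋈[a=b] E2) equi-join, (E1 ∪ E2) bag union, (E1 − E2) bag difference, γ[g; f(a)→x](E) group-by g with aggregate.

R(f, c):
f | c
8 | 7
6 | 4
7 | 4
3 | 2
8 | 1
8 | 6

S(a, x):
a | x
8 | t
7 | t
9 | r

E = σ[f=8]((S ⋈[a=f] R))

σ filters on f, owned by the right side.
E' = (S ⋈[a=f] σ[f=8](R))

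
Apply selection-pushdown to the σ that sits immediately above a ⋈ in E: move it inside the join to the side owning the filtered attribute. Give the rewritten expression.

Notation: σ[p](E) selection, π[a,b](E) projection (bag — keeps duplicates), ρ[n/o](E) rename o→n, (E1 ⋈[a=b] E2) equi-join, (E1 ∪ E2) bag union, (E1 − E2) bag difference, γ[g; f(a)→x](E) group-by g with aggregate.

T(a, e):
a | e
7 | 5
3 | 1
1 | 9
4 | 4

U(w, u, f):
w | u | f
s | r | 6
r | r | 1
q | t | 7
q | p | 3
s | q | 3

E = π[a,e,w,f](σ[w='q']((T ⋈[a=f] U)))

σ filters on w, owned by the right side.
E' = π[a,e,w,f]((T ⋈[a=f] σ[w='q'](U)))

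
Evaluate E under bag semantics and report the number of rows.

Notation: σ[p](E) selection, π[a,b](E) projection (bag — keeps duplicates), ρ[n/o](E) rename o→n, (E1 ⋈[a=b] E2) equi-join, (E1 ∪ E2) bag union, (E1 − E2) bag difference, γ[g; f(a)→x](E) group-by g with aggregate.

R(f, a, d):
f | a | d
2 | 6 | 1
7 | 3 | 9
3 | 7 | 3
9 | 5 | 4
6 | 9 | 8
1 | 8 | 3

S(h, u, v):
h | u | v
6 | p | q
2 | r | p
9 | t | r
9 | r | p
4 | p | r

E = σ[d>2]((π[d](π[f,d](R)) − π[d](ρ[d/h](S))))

Row counts bottom-up:
  R → 6
  π[f,d](R) → 6
  π[d](π[f,d](R)) → 6
  S → 5
  ρ[d/h](S) → 5
  π[d](ρ[d/h](S)) → 5
  (π[d](π[f,d](R)) − π[d](ρ[d/h](S))) → 4
  σ[d>2]((π[d](π[f,d](R)) − π[d](ρ[d/h](S)))) → 3

|E| = 3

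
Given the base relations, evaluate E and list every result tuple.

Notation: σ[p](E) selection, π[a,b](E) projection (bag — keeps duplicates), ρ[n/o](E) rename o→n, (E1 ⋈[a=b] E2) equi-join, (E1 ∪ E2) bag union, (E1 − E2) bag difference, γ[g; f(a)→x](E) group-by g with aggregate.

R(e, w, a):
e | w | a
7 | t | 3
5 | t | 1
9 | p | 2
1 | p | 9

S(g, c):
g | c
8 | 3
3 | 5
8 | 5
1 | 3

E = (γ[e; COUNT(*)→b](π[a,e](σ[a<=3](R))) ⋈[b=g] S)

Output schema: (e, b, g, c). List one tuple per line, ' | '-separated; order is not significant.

Row counts bottom-up:
  R → 4
  σ[a<=3](R) → 3
  π[a,e](σ[a<=3](R)) → 3
  γ[e; COUNT(*)→b](π[a,e](σ[a<=3](R))) → 3
  S → 4
  (γ[e; COUNT(*)→b](π[a,e](σ[a<=3](R))) ⋈[b=g] S) → 3

== RESULT ==
e | b | g | c
5 | 1 | 1 | 3
7 | 1 | 1 | 3
9 | 1 | 1 | 3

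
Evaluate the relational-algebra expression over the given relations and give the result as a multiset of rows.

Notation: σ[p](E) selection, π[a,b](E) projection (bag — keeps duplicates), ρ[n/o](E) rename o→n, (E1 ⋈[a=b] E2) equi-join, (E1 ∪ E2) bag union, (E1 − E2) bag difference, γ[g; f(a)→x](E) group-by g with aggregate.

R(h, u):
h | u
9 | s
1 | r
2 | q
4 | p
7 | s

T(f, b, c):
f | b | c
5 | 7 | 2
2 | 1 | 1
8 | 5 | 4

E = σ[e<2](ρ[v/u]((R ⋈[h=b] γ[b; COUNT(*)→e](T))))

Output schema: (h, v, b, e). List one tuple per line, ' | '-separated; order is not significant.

Per-node cardinality:
  R → 5
  T → 3
  γ[b; COUNT(*)→e](T) → 3
  (R ⋈[h=b] γ[b; COUNT(*)→e](T)) → 2
  ρ[v/u]((R ⋈[h=b] γ[b; COUNT(*)→e](T))) → 2
  σ[e<2](ρ[v/u]((R ⋈[h=b] γ[b; COUNT(*)→e](T)))) → 2

== RESULT ==
h | v | b | e
1 | r | 1 | 1
7 | s | 7 | 1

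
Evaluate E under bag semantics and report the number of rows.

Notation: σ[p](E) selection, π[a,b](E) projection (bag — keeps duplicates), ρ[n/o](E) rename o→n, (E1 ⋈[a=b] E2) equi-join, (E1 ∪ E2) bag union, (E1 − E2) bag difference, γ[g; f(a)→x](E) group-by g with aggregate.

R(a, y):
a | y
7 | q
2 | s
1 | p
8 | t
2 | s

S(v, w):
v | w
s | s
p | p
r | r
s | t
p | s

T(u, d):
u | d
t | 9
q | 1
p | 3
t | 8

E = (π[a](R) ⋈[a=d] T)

Subexpression sizes:
  R → 5
  π[a](R) → 5
  T → 4
  (π[a](R) ⋈[a=d] T) → 2

|E| = 2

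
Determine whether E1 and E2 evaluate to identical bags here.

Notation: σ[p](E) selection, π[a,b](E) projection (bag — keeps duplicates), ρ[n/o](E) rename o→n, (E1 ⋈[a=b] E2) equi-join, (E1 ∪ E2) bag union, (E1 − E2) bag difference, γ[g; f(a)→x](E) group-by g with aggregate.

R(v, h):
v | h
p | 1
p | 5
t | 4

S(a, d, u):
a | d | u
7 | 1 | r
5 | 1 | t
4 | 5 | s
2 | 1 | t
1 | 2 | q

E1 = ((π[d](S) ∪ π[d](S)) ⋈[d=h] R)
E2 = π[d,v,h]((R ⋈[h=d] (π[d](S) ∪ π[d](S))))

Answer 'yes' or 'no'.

E1 per-node cardinality:
  S → 5
  π[d](S) → 5
  S → 5
  π[d](S) → 5
  (π[d](S) ∪ π[d](S)) → 10
  R → 3
  ((π[d](S) ∪ π[d](S)) ⋈[d=h] R) → 8
E2 per-node cardinality:
  R → 3
  S → 5
  π[d](S) → 5
  S → 5
  π[d](S) → 5
  (π[d](S) ∪ π[d](S)) → 10
  (R ⋈[h=d] (π[d](S) ∪ π[d](S))) → 8
  π[d,v,h]((R ⋈[h=d] (π[d](S) ∪ π[d](S)))) → 8

E1 and E2 produce the same multiset:
d | v | h
1 | p | 1
1 | p | 1
1 | p | 1
1 | p | 1
1 | p | 1
1 | p | 1
5 | p | 5
5 | p | 5

yes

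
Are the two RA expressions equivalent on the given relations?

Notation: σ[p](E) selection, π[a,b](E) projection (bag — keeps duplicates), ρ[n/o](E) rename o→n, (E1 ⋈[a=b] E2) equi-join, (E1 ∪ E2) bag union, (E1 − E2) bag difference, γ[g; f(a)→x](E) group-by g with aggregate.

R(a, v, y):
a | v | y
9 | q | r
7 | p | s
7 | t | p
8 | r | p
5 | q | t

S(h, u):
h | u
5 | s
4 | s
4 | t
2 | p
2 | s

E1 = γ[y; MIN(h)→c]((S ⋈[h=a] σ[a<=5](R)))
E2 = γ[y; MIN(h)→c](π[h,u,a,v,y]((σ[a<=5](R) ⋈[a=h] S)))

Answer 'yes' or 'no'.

E1 per-node cardinality:
  S → 5
  R → 5
  σ[a<=5](R) → 1
  (S ⋈[h=a] σ[a<=5](R)) → 1
  γ[y; MIN(h)→c]((S ⋈[h=a] σ[a<=5](R))) → 1
E2 per-node cardinality:
  R → 5
  σ[a<=5](R) → 1
  S → 5
  (σ[a<=5](R) ⋈[a=h] S) → 1
  π[h,u,a,v,y]((σ[a<=5](R) ⋈[a=h] S)) → 1
  γ[y; MIN(h)→c](π[h,u,a,v,y]((σ[a<=5](R) ⋈[a=h] S))) → 1

E1 and E2 produce the same multiset:
y | c
t | 5

yes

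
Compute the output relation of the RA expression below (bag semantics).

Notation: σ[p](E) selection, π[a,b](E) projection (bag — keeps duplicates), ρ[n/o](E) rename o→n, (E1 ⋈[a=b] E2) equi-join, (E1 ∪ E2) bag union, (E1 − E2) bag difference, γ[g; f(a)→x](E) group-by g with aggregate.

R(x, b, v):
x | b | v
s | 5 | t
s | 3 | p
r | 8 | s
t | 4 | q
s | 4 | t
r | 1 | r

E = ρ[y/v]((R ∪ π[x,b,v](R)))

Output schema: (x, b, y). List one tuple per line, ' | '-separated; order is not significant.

Per-node cardinality:
  R → 6
  R → 6
  π[x,b,v](R) → 6
  (R ∪ π[x,b,v](R)) → 12
  ρ[y/v]((R ∪ π[x,b,v](R))) → 12

== RESULT ==
x | b | y
r | 1 | r
r | 1 | r
r | 8 | s
r | 8 | s
s | 3 | p
s | 3 | p
s | 4 | t
s | 4 | t
s | 5 | t
s | 5 | t
t | 4 | q
t | 4 | q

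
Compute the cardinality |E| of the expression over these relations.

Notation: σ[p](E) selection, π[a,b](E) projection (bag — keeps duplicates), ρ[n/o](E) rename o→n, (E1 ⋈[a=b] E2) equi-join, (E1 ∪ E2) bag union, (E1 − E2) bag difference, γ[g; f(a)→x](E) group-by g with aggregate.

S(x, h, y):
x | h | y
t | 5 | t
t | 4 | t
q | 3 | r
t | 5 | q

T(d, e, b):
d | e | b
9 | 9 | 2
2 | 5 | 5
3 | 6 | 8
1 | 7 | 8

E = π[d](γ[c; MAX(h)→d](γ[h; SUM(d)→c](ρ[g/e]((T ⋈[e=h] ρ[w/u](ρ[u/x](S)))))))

Per-node cardinality:
  T → 4
  S → 4
  ρ[u/x](S) → 4
  ρ[w/u](ρ[u/x](S)) → 4
  (T ⋈[e=h] ρ[w/u](ρ[u/x](S))) → 2
  ρ[g/e]((T ⋈[e=h] ρ[w/u](ρ[u/x](S)))) → 2
  γ[h; SUM(d)→c](ρ[g/e]((T ⋈[e=h] ρ[w/u](ρ[u/x](S))))) → 1
  γ[c; MAX(h)→d](γ[h; SUM(d)→c](ρ[g/e]((T ⋈[e=h] ρ[w/u](ρ[u/x](S)))))) → 1
  π[d](γ[c; MAX(h)→d](γ[h; SUM(d)→c](ρ[g/e]((T ⋈[e=h] ρ[w/u](ρ[u/x](S))))))) → 1

|E| = 1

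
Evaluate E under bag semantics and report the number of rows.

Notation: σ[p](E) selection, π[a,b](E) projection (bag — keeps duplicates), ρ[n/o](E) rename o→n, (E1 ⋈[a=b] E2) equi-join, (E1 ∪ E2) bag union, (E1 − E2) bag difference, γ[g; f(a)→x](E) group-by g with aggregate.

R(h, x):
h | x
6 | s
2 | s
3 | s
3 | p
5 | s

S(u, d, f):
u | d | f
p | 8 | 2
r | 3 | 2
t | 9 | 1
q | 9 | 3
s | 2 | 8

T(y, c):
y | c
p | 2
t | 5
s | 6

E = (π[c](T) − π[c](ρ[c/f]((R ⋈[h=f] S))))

Subexpression sizes:
  T → 3
  π[c](T) → 3
  R → 5
  S → 5
  (R ⋈[h=f] S) → 4
  ρ[c/f]((R ⋈[h=f] S)) → 4
  π[c](ρ[c/f]((R ⋈[h=f] S))) → 4
  (π[c](T) − π[c](ρ[c/f]((R ⋈[h=f] S)))) → 2

|E| = 2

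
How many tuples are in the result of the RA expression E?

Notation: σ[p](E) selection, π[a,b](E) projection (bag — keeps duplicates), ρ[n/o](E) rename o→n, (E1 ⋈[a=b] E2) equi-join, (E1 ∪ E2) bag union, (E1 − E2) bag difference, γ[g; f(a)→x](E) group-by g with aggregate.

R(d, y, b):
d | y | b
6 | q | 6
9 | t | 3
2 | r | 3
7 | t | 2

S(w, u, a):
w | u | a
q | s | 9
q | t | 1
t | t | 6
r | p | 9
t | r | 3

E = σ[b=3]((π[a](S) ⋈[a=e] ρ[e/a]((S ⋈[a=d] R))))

Stepwise |·|:
  S → 5
  π[a](S) → 5
  S → 5
  R → 4
  (S ⋈[a=d] R) → 3
  ρ[e/a]((S ⋈[a=d] R)) → 3
  (π[a](S) ⋈[a=e] ρ[e/a]((S ⋈[a=d] R))) → 5
  σ[b=3]((π[a](S) ⋈[a=e] ρ[e/a]((S ⋈[a=d] R)))) → 4

|E| = 4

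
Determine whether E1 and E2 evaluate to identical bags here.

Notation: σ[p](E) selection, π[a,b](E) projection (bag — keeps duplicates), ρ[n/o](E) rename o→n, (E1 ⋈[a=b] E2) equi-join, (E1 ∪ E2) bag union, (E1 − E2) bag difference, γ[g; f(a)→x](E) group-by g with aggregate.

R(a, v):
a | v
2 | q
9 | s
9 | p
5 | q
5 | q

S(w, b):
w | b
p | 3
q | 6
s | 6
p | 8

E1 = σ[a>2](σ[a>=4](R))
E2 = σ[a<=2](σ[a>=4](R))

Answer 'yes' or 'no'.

E1 stepwise |·|:
  R → 5
  σ[a>=4](R) → 4
  σ[a>2](σ[a>=4](R)) → 4
E2 stepwise |·|:
  R → 5
  σ[a>=4](R) → 4
  σ[a<=2](σ[a>=4](R)) → 0

E1 result:
a | v
5 | q
5 | q
9 | p
9 | s
E2 result:
a | v
(0 rows)
Witness: (9, 's') appears 1× in E1 but 0× in E2.

no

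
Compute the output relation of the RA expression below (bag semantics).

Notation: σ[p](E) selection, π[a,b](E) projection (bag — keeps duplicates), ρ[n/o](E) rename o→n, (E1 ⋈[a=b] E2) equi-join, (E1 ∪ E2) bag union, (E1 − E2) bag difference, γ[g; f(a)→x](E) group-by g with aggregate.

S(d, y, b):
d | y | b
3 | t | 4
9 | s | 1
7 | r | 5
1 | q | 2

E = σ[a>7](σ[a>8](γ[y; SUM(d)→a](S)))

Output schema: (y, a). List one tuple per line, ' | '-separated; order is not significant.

Per-node cardinality:
  S → 4
  γ[y; SUM(d)→a](S) → 4
  σ[a>8](γ[y; SUM(d)→a](S)) → 1
  σ[a>7](σ[a>8](γ[y; SUM(d)→a](S))) → 1

== RESULT ==
y | a
s | 9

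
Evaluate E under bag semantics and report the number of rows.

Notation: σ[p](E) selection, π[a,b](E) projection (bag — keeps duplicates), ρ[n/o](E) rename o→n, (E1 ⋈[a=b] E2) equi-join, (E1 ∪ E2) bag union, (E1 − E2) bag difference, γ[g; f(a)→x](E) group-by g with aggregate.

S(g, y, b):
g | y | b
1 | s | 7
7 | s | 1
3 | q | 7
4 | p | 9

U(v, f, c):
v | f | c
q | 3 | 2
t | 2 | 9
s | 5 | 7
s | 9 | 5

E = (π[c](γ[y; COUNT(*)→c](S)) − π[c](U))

Per-node cardinality:
  S → 4
  γ[y; COUNT(*)→c](S) → 3
  π[c](γ[y; COUNT(*)→c](S)) → 3
  U → 4
  π[c](U) → 4
  (π[c](γ[y; COUNT(*)→c](S)) − π[c](U)) → 2

|E| = 2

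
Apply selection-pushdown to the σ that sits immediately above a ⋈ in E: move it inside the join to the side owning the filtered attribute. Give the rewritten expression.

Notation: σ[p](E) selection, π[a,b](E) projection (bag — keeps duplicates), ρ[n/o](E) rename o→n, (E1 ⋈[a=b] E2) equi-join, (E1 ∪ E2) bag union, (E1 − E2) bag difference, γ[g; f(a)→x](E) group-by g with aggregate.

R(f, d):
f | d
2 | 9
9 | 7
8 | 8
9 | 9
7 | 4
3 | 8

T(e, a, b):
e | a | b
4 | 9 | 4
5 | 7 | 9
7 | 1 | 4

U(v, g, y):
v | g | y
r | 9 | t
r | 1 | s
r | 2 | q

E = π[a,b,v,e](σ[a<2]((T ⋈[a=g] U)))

σ filters on a, owned by the left side.
E' = π[a,b,v,e]((σ[a<2](T) ⋈[a=g] U))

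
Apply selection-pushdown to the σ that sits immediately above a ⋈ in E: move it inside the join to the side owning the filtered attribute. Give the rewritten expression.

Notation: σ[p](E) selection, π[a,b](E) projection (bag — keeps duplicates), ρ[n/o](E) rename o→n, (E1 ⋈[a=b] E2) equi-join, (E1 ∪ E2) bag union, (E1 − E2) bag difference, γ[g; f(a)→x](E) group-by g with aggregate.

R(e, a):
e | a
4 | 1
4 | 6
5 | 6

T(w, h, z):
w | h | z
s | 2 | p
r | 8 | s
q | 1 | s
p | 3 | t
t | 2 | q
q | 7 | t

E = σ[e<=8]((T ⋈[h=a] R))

σ filters on e, owned by the right side.
E' = (T ⋈[h=a] σ[e<=8](R))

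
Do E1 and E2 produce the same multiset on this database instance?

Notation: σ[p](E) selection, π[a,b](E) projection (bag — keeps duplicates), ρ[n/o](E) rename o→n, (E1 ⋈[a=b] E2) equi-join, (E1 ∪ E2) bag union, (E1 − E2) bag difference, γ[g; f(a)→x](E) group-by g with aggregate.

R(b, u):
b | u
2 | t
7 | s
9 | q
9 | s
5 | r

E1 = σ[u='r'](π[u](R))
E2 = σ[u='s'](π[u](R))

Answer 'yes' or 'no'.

E1 subexpression sizes:
  R → 5
  π[u](R) → 5
  σ[u='r'](π[u](R)) → 1
E2 subexpression sizes:
  R → 5
  π[u](R) → 5
  σ[u='s'](π[u](R)) → 2

E1 result:
u
r
E2 result:
u
s
s
Witness: ('s',) appears 0× in E1 but 2× in E2.

no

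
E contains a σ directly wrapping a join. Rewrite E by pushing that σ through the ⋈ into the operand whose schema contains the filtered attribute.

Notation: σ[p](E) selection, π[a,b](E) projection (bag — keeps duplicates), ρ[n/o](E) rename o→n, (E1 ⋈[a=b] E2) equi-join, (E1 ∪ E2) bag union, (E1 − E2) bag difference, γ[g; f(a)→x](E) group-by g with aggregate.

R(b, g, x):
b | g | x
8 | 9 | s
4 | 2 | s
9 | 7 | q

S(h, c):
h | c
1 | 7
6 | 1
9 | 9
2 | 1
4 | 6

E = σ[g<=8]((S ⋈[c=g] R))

σ filters on g, owned by the right side.
E' = (S ⋈[c=g] σ[g<=8](R))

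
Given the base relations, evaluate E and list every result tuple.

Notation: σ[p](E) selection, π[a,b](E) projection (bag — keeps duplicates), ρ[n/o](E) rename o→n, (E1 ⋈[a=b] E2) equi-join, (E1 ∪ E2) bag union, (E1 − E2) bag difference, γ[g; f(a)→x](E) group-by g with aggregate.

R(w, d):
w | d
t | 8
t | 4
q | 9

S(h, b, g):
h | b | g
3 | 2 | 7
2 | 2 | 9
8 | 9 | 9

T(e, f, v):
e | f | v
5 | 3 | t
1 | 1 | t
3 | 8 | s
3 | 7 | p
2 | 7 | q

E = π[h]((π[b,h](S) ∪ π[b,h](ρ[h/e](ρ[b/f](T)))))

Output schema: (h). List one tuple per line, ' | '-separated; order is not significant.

Per-node cardinality:
  S → 3
  π[b,h](S) → 3
  T → 5
  ρ[b/f](T) → 5
  ρ[h/e](ρ[b/f](T)) → 5
  π[b,h](ρ[h/e](ρ[b/f](T))) → 5
  (π[b,h](S) ∪ π[b,h](ρ[h/e](ρ[b/f](T)))) → 8
  π[h]((π[b,h](S) ∪ π[b,h](ρ[h/e](ρ[b/f](T))))) → 8

== RESULT ==
h
1
2
2
3
3
3
5
8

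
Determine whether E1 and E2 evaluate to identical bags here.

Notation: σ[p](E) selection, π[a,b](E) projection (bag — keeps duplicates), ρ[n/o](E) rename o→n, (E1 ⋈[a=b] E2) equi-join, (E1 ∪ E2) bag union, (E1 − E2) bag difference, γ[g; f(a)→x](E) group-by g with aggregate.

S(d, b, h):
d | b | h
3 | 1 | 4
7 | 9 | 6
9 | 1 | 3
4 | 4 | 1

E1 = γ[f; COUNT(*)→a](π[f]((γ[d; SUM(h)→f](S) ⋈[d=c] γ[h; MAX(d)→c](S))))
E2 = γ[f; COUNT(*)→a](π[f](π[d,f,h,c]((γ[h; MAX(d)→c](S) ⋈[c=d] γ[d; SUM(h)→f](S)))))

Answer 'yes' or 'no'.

E1 stepwise |·|:
  S → 4
  γ[d; SUM(h)→f](S) → 4
  S → 4
  γ[h; MAX(d)→c](S) → 4
  (γ[d; SUM(h)→f](S) ⋈[d=c] γ[h; MAX(d)→c](S)) → 4
  π[f]((γ[d; SUM(h)→f](S) ⋈[d=c] γ[h; MAX(d)→c](S))) → 4
  γ[f; COUNT(*)→a](π[f]((γ[d; SUM(h)→f](S) ⋈[d=c] γ[h; MAX(d)→c](S)))) → 4
E2 stepwise |·|:
  S → 4
  γ[h; MAX(d)→c](S) → 4
  S → 4
  γ[d; SUM(h)→f](S) → 4
  (γ[h; MAX(d)→c](S) ⋈[c=d] γ[d; SUM(h)→f](S)) → 4
  π[d,f,h,c]((γ[h; MAX(d)→c](S) ⋈[c=d] γ[d; SUM(h)→f](S))) → 4
  π[f](π[d,f,h,c]((γ[h; MAX(d)→c](S) ⋈[c=d] γ[d; SUM(h)→f](S)))) → 4
  γ[f; COUNT(*)→a](π[f](π[d,f,h,c]((γ[h; MAX(d)→c](S) ⋈[c=d] γ[d; SUM(h)→f](S))))) → 4

E1 and E2 produce the same multiset:
f | a
1 | 1
3 | 1
4 | 1
6 | 1

yes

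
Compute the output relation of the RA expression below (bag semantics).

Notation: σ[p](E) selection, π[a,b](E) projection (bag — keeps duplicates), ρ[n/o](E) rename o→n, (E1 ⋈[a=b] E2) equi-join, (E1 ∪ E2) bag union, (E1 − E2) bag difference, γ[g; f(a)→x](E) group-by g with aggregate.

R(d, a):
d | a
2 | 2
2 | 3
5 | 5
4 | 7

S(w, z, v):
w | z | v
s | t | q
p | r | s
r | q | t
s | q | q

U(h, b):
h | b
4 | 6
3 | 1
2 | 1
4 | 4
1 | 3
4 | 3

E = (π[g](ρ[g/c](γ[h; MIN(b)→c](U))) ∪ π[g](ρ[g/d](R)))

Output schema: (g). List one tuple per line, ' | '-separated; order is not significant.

Subexpression sizes:
  U → 6
  γ[h; MIN(b)→c](U) → 4
  ρ[g/c](γ[h; MIN(b)→c](U)) → 4
  π[g](ρ[g/c](γ[h; MIN(b)→c](U))) → 4
  R → 4
  ρ[g/d](R) → 4
  π[g](ρ[g/d](R)) → 4
  (π[g](ρ[g/c](γ[h; MIN(b)→c](U))) ∪ π[g](ρ[g/d](R))) → 8

== RESULT ==
g
1
1
2
2
3
3
4
5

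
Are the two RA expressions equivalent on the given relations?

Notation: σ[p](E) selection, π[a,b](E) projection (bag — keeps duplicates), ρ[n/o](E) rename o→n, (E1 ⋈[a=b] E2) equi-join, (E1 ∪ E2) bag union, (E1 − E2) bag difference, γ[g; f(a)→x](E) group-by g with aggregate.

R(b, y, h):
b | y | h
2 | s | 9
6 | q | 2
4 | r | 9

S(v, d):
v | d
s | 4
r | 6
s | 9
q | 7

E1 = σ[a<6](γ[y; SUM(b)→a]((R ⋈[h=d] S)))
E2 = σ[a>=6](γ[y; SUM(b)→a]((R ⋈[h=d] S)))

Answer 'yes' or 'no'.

E1 row counts bottom-up:
  R → 3
  S → 4
  (R ⋈[h=d] S) → 2
  γ[y; SUM(b)→a]((R ⋈[h=d] S)) → 2
  σ[a<6](γ[y; SUM(b)→a]((R ⋈[h=d] S))) → 2
E2 row counts bottom-up:
  R → 3
  S → 4
  (R ⋈[h=d] S) → 2
  γ[y; SUM(b)→a]((R ⋈[h=d] S)) → 2
  σ[a>=6](γ[y; SUM(b)→a]((R ⋈[h=d] S))) → 0

E1 result:
y | a
r | 4
s | 2
E2 result:
y | a
(0 rows)
Witness: ('r', 4) appears 1× in E1 but 0× in E2.

no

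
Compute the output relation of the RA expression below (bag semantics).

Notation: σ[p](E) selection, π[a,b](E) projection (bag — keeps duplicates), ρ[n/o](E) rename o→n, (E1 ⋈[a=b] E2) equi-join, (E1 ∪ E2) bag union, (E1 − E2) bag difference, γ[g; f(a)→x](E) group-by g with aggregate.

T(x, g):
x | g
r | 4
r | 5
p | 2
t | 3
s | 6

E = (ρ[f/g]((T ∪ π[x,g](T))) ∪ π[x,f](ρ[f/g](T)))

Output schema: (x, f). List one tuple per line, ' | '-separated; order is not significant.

Stepwise |·|:
  T → 5
  T → 5
  π[x,g](T) → 5
  (T ∪ π[x,g](T)) → 10
  ρ[f/g]((T ∪ π[x,g](T))) → 10
  T → 5
  ρ[f/g](T) → 5
  π[x,f](ρ[f/g](T)) → 5
  (ρ[f/g]((T ∪ π[x,g](T))) ∪ π[x,f](ρ[f/g](T))) → 15

== RESULT ==
x | f
p | 2
p | 2
p | 2
r | 4
r | 4
r | 4
r | 5
r | 5
r | 5
s | 6
s | 6
s | 6
t | 3
t | 3
t | 3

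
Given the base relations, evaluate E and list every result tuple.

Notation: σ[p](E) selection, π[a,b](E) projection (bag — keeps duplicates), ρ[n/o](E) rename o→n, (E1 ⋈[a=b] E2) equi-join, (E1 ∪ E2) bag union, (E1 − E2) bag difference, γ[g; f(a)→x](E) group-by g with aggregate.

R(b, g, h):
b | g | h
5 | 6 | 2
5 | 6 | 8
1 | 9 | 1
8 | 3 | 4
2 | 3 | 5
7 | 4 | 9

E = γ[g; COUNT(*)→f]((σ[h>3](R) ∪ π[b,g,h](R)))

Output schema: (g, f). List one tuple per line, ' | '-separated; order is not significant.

Row counts bottom-up:
  R → 6
  σ[h>3](R) → 4
  R → 6
  π[b,g,h](R) → 6
  (σ[h>3](R) ∪ π[b,g,h](R)) → 10
  γ[g; COUNT(*)→f]((σ[h>3](R) ∪ π[b,g,h](R))) → 4

== RESULT ==
g | f
3 | 4
4 | 2
6 | 3
9 | 1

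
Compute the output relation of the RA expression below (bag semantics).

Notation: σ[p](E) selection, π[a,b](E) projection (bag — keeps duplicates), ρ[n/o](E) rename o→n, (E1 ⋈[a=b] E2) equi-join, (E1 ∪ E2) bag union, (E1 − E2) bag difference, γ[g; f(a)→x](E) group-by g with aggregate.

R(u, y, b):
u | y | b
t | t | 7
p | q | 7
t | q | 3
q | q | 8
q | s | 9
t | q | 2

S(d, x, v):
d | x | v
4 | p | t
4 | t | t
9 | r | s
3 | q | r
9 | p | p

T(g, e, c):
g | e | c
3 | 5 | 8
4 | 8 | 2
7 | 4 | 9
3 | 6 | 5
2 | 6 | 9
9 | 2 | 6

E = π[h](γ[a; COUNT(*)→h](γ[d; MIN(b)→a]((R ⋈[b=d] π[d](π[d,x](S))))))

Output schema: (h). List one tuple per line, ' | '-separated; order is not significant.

Subexpression sizes:
  R → 6
  S → 5
  π[d,x](S) → 5
  π[d](π[d,x](S)) → 5
  (R ⋈[b=d] π[d](π[d,x](S))) → 3
  γ[d; MIN(b)→a]((R ⋈[b=d] π[d](π[d,x](S)))) → 2
  γ[a; COUNT(*)→h](γ[d; MIN(b)→a]((R ⋈[b=d] π[d](π[d,x](S))))) → 2
  π[h](γ[a; COUNT(*)→h](γ[d; MIN(b)→a]((R ⋈[b=d] π[d](π[d,x](S)))))) → 2

== RESULT ==
h
1
1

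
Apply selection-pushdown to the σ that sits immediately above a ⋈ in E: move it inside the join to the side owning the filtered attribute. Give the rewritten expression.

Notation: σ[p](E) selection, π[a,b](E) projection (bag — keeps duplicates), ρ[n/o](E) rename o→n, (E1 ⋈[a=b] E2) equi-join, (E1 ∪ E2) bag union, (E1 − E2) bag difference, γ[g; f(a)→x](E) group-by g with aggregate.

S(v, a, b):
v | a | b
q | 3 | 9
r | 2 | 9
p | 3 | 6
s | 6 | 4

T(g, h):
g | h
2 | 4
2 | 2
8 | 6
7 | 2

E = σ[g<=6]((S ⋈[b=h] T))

σ filters on g, owned by the right side.
E' = (S ⋈[b=h] σ[g<=6](T))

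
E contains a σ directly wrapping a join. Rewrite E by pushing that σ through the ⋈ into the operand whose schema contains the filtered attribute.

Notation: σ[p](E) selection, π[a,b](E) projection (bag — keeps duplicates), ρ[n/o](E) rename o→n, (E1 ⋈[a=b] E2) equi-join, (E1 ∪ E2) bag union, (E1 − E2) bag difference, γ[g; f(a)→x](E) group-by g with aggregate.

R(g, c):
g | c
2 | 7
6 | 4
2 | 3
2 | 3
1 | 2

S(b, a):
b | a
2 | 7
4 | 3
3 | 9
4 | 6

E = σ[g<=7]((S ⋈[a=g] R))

σ filters on g, owned by the right side.
E' = (S ⋈[a=g] σ[g<=7](R))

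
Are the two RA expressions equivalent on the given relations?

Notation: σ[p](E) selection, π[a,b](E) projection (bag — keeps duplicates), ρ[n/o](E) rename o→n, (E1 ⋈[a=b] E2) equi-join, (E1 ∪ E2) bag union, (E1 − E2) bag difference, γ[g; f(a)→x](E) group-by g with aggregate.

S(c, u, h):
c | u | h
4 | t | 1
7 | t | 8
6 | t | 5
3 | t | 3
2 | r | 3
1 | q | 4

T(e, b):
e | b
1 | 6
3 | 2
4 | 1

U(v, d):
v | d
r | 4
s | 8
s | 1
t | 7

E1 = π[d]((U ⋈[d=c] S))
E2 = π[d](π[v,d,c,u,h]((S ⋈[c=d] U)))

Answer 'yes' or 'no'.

E1 per-node cardinality:
  U → 4
  S → 6
  (U ⋈[d=c] S) → 3
  π[d]((U ⋈[d=c] S)) → 3
E2 per-node cardinality:
  S → 6
  U → 4
  (S ⋈[c=d] U) → 3
  π[v,d,c,u,h]((S ⋈[c=d] U)) → 3
  π[d](π[v,d,c,u,h]((S ⋈[c=d] U))) → 3

E1 and E2 produce the same multiset:
d
1
4
7

yes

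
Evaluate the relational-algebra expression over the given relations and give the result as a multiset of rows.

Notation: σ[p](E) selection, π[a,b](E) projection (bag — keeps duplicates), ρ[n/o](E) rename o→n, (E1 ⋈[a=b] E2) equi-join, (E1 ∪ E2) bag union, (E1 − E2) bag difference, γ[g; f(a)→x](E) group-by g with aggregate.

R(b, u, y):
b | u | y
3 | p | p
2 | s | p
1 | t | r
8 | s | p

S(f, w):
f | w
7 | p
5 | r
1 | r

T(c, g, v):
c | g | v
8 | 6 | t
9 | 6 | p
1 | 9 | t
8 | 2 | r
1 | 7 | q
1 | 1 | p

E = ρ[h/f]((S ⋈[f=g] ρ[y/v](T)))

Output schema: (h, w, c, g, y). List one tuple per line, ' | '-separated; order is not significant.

Stepwise |·|:
  S → 3
  T → 6
  ρ[y/v](T) → 6
  (S ⋈[f=g] ρ[y/v](T)) → 2
  ρ[h/f]((S ⋈[f=g] ρ[y/v](T))) → 2

== RESULT ==
h | w | c | g | y
1 | r | 1 | 1 | p
7 | p | 1 | 7 | q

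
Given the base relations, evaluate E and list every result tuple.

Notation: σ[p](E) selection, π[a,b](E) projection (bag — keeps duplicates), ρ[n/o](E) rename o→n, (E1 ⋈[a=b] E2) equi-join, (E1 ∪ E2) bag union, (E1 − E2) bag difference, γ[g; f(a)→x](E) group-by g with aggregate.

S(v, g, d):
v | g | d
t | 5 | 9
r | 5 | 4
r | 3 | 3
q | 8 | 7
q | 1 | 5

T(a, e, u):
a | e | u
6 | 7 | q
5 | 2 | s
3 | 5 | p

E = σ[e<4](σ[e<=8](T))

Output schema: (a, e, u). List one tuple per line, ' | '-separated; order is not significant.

Stepwise |·|:
  T → 3
  σ[e<=8](T) → 3
  σ[e<4](σ[e<=8](T)) → 1

== RESULT ==
a | e | u
5 | 2 | s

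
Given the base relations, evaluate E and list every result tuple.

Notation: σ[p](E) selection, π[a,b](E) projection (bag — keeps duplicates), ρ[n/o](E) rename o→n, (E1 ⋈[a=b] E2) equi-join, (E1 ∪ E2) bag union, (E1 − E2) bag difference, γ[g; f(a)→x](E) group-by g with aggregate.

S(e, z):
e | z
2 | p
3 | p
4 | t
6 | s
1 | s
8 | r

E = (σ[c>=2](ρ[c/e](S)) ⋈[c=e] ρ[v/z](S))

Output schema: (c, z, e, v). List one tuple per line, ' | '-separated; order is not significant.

Per-node cardinality:
  S → 6
  ρ[c/e](S) → 6
  σ[c>=2](ρ[c/e](S)) → 5
  S → 6
  ρ[v/z](S) → 6
  (σ[c>=2](ρ[c/e](S)) ⋈[c=e] ρ[v/z](S)) → 5

== RESULT ==
c | z | e | v
2 | p | 2 | p
3 | p | 3 | p
4 | t | 4 | t
6 | s | 6 | s
8 | r | 8 | r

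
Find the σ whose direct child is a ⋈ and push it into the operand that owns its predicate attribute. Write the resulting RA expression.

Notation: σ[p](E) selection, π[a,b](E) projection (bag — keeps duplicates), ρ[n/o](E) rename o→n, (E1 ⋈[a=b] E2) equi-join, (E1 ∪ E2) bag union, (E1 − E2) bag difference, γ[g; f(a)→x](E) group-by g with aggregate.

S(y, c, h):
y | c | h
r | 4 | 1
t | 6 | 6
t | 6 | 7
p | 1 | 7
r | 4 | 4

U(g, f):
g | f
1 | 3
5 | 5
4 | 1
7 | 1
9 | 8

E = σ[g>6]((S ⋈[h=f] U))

σ filters on g, owned by the right side.
E' = (S ⋈[h=f] σ[g>6](U))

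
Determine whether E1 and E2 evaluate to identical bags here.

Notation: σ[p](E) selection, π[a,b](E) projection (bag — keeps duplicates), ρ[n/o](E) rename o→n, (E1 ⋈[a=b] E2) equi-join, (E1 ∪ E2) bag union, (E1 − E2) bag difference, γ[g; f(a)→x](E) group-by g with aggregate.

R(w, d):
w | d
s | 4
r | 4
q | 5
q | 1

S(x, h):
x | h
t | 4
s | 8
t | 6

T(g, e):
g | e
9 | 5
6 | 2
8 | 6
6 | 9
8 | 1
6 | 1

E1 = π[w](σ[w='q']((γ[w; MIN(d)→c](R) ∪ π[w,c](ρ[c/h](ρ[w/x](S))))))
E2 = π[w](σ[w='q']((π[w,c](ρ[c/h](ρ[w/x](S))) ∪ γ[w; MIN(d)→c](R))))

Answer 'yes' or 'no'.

E1 per-node cardinality:
  R → 4
  γ[w; MIN(d)→c](R) → 3
  S → 3
  ρ[w/x](S) → 3
  ρ[c/h](ρ[w/x](S)) → 3
  π[w,c](ρ[c/h](ρ[w/x](S))) → 3
  (γ[w; MIN(d)→c](R) ∪ π[w,c](ρ[c/h](ρ[w/x](S)))) → 6
  σ[w='q']((γ[w; MIN(d)→c](R) ∪ π[w,c](ρ[c/h](ρ[w/x](S))))) → 1
  π[w](σ[w='q']((γ[w; MIN(d)→c](R) ∪ π[w,c](ρ[c/h](ρ[w/x](S)))))) → 1
E2 per-node cardinality:
  S → 3
  ρ[w/x](S) → 3
  ρ[c/h](ρ[w/x](S)) → 3
  π[w,c](ρ[c/h](ρ[w/x](S))) → 3
  R → 4
  γ[w; MIN(d)→c](R) → 3
  (π[w,c](ρ[c/h](ρ[w/x](S))) ∪ γ[w; MIN(d)→c](R)) → 6
  σ[w='q']((π[w,c](ρ[c/h](ρ[w/x](S))) ∪ γ[w; MIN(d)→c](R))) → 1
  π[w](σ[w='q']((π[w,c](ρ[c/h](ρ[w/x](S))) ∪ γ[w; MIN(d)→c](R)))) → 1

E1 and E2 produce the same multiset:
w
q

yes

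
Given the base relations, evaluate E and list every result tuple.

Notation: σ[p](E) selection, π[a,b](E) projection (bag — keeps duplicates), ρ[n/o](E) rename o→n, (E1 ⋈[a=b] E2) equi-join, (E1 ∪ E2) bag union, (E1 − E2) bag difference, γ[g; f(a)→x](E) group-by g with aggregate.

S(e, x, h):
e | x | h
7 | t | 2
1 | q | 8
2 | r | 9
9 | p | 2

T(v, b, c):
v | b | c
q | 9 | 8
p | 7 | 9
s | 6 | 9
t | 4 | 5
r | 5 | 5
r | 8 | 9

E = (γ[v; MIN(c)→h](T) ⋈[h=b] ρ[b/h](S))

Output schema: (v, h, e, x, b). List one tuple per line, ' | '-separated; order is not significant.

Stepwise |·|:
  T → 6
  γ[v; MIN(c)→h](T) → 5
  S → 4
  ρ[b/h](S) → 4
  (γ[v; MIN(c)→h](T) ⋈[h=b] ρ[b/h](S)) → 3

== RESULT ==
v | h | e | x | b
p | 9 | 2 | r | 9
q | 8 | 1 | q | 8
s | 9 | 2 | r | 9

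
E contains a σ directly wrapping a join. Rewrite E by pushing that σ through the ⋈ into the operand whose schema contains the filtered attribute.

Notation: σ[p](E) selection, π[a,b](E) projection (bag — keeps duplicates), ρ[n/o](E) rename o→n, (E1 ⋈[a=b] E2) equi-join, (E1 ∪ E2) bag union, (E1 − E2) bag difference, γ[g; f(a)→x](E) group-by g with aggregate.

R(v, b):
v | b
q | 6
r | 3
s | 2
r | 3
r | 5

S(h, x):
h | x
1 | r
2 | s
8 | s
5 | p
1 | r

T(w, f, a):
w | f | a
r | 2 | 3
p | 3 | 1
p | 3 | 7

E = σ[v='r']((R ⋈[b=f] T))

σ filters on v, owned by the left side.
E' = (σ[v='r'](R) ⋈[b=f] T)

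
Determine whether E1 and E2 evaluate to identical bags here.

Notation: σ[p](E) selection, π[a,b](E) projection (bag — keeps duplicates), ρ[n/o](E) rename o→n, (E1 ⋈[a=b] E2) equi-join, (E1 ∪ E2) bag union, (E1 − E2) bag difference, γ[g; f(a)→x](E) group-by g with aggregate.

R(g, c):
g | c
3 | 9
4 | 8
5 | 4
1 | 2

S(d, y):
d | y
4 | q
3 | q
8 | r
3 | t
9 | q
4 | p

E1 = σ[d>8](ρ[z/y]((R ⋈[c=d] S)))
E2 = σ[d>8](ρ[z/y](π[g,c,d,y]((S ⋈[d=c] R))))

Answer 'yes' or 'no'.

E1 per-node cardinality:
  R → 4
  S → 6
  (R ⋈[c=d] S) → 4
  ρ[z/y]((R ⋈[c=d] S)) → 4
  σ[d>8](ρ[z/y]((R ⋈[c=d] S))) → 1
E2 per-node cardinality:
  S → 6
  R → 4
  (S ⋈[d=c] R) → 4
  π[g,c,d,y]((S ⋈[d=c] R)) → 4
  ρ[z/y](π[g,c,d,y]((S ⋈[d=c] R))) → 4
  σ[d>8](ρ[z/y](π[g,c,d,y]((S ⋈[d=c] R)))) → 1

E1 and E2 produce the same multiset:
g | c | d | z
3 | 9 | 9 | q

yes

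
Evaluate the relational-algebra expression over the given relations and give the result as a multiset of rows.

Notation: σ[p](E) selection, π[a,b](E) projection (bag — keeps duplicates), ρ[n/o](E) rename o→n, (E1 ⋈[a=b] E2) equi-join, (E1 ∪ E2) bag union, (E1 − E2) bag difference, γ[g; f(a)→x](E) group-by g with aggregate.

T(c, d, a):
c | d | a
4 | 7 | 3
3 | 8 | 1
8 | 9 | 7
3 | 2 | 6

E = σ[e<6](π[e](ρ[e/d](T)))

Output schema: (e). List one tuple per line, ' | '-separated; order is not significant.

Row counts bottom-up:
  T → 4
  ρ[e/d](T) → 4
  π[e](ρ[e/d](T)) → 4
  σ[e<6](π[e](ρ[e/d](T))) → 1

== RESULT ==
e
2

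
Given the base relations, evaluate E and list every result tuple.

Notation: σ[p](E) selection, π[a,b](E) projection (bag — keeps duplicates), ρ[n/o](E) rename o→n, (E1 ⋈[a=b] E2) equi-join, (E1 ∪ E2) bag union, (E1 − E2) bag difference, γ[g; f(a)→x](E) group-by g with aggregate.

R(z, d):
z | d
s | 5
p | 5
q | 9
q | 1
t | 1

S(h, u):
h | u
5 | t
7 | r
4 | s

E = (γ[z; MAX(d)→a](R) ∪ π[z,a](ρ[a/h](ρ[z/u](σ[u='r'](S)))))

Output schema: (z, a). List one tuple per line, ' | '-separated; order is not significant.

Row counts bottom-up:
  R → 5
  γ[z; MAX(d)→a](R) → 4
  S → 3
  σ[u='r'](S) → 1
  ρ[z/u](σ[u='r'](S)) → 1
  ρ[a/h](ρ[z/u](σ[u='r'](S))) → 1
  π[z,a](ρ[a/h](ρ[z/u](σ[u='r'](S)))) → 1
  (γ[z; MAX(d)→a](R) ∪ π[z,a](ρ[a/h](ρ[z/u](σ[u='r'](S))))) → 5

== RESULT ==
z | a
p | 5
q | 9
r | 7
s | 5
t | 1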